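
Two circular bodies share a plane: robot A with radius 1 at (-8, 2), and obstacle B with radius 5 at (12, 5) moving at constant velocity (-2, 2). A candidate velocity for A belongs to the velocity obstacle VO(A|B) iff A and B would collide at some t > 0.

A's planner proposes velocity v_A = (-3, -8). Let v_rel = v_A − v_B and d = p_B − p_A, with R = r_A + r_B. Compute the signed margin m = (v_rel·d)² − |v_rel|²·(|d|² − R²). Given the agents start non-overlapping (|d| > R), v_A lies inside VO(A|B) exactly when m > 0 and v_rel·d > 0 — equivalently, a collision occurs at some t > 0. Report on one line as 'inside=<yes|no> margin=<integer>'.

d = (20, 3),  |d|² = 409;  R = 1+5 = 6,  c = 409−6² = 373
v_rel = (-1, -10),  |v_rel|² = 101;  v_rel·d = (-1)·(20) + (-10)·(3) = -50
101·t² + 100·t + 373 = 0  ⇒  m = (-50)² − 101·373 = -35173
m = -35173 < 0,  v_rel·d = -50 < 0  ⇒  outside

inside=no margin=-35173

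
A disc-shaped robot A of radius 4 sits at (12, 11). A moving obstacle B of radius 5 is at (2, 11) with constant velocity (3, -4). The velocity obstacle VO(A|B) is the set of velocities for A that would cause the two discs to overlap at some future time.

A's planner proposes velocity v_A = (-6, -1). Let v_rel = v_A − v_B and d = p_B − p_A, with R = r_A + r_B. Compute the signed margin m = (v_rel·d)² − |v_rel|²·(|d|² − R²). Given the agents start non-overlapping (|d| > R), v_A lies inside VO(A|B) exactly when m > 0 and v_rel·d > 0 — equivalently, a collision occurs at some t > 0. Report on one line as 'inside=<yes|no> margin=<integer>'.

d = (-10, 0),  |d|² = 100;  R = 4+5 = 9,  c = 100−9² = 19
v_rel = (-9, 3),  |v_rel|² = 90;  v_rel·d = (-9)·(-10) + (3)·(0) = 90
90·t² − 180·t + 19 = 0  ⇒  m = 90² − 90·19 = 6390
m = 6390 > 0,  v_rel·d = 90 > 0  ⇒  inside

inside=yes margin=6390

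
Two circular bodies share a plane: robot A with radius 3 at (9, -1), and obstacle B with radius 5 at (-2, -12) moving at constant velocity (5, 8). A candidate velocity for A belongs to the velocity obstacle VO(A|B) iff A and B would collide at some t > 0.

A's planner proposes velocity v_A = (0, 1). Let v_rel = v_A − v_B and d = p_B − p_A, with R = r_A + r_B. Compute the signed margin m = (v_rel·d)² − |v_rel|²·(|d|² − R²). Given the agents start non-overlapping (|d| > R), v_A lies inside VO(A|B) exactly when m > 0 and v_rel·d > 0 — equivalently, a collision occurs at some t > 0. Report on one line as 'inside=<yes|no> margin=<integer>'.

d = (-11, -11),  |d|² = 242;  R = 3+5 = 8,  c = 242−8² = 178
v_rel = (-5, -7),  |v_rel|² = 74;  v_rel·d = (-5)·(-11) + (-7)·(-11) = 132
74·t² − 264·t + 178 = 0  ⇒  m = 132² − 74·178 = 4252
m = 4252 > 0,  v_rel·d = 132 > 0  ⇒  inside

inside=yes margin=4252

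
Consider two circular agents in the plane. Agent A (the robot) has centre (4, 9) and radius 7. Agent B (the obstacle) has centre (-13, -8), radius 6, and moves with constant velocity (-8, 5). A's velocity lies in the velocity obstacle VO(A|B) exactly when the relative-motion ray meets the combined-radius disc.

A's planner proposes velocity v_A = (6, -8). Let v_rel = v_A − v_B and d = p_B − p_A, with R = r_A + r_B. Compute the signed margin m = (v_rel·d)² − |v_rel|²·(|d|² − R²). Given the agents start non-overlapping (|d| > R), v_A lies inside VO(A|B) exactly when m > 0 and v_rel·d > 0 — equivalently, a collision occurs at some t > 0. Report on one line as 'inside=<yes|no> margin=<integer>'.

d = (-17, -17),  |d|² = 578;  R = 7+6 = 13,  c = 578−13² = 409
v_rel = (14, -13),  |v_rel|² = 365;  v_rel·d = (14)·(-17) + (-13)·(-17) = -17
365·t² + 34·t + 409 = 0  ⇒  m = (-17)² − 365·409 = -148996
m = -148996 < 0,  v_rel·d = -17 < 0  ⇒  outside

inside=no margin=-148996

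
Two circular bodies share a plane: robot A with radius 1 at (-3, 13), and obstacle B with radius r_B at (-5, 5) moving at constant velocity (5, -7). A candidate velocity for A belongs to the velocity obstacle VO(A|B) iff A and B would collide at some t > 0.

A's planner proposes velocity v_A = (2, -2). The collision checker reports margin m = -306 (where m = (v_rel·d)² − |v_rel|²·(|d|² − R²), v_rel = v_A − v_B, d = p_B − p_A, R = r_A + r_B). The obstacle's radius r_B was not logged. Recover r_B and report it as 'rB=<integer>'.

m = -306
d = (-2, -8);  v_rel = (-3, 5),  |v_rel|² = 34
v_rel×d = (-3)·(-8) − (5)·(-2) = 34
since m = R²·34 − 34²:  R² = (1156 + -306) / 34 = 25
R = √25 = 5  ⇒  r_B = 5 − 1 = 4

rB=4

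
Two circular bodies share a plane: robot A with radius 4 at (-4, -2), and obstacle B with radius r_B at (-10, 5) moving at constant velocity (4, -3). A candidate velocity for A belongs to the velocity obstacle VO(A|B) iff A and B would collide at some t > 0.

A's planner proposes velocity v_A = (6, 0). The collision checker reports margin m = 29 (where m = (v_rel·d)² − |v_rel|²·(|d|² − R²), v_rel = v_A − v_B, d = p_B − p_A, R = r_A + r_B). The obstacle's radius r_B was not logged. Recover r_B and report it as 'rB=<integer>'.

m = 29
d = (-6, 7);  v_rel = (2, 3),  |v_rel|² = 13
v_rel×d = (2)·(7) − (3)·(-6) = 32
since m = R²·13 − 32²:  R² = (1024 + 29) / 13 = 81
R = √81 = 9  ⇒  r_B = 9 − 4 = 5

rB=5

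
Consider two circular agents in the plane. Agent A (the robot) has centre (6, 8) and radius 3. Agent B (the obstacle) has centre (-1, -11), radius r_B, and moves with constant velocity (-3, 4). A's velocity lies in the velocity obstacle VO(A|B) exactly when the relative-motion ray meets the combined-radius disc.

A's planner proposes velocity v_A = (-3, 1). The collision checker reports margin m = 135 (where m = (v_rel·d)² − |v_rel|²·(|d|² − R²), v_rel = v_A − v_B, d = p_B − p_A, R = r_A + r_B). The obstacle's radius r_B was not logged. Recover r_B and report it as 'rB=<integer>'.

m = 135
d = (-7, -19);  v_rel = (0, -3),  |v_rel|² = 9
v_rel×d = (0)·(-19) − (-3)·(-7) = -21
since m = R²·9 − (-21)²:  R² = (441 + 135) / 9 = 64
R = √64 = 8  ⇒  r_B = 8 − 3 = 5

rB=5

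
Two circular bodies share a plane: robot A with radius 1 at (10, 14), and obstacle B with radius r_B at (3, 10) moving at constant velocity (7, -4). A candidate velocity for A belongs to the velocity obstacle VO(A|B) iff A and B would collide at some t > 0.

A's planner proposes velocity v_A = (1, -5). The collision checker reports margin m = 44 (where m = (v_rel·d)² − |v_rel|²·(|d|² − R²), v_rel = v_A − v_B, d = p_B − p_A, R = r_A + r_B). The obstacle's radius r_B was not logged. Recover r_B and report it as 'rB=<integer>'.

m = 44
d = (-7, -4);  v_rel = (-6, -1),  |v_rel|² = 37
v_rel×d = (-6)·(-4) − (-1)·(-7) = 17
since m = R²·37 − 17²:  R² = (289 + 44) / 37 = 9
R = √9 = 3  ⇒  r_B = 3 − 1 = 2

rB=2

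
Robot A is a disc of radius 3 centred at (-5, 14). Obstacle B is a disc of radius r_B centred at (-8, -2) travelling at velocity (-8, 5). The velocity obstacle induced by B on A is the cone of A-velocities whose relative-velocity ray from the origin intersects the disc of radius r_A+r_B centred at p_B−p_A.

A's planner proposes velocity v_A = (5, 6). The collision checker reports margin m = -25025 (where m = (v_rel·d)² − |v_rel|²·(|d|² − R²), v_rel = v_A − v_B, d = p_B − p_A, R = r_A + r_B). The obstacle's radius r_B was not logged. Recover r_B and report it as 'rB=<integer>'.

m = -25025
d = (-3, -16);  v_rel = (13, 1),  |v_rel|² = 170
v_rel×d = (13)·(-16) − (1)·(-3) = -205
since m = R²·170 − (-205)²:  R² = (42025 + -25025) / 170 = 100
R = √100 = 10  ⇒  r_B = 10 − 3 = 7

rB=7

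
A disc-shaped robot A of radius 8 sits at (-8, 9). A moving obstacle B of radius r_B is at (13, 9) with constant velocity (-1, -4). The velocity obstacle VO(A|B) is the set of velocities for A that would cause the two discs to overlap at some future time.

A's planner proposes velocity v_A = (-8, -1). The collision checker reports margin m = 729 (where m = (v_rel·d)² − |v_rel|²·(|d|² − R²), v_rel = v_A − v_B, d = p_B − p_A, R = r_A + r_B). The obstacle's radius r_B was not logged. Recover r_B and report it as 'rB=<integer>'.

m = 729
d = (21, 0);  v_rel = (-7, 3),  |v_rel|² = 58
v_rel×d = (-7)·(0) − (3)·(21) = -63
since m = R²·58 − (-63)²:  R² = (3969 + 729) / 58 = 81
R = √81 = 9  ⇒  r_B = 9 − 8 = 1

rB=1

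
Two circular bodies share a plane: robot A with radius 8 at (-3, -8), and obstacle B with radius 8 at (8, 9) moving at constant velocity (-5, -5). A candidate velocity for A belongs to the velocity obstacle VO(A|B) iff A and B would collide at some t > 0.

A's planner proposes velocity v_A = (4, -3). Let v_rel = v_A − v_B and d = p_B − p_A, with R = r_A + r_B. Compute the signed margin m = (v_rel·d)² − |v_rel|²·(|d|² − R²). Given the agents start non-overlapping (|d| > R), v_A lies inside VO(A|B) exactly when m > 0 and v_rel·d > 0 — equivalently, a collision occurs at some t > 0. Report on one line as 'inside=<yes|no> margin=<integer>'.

d = (11, 17),  |d|² = 410;  R = 8+8 = 16,  c = 410−16² = 154
v_rel = (9, 2),  |v_rel|² = 85;  v_rel·d = (9)·(11) + (2)·(17) = 133
85·t² − 266·t + 154 = 0  ⇒  m = 133² − 85·154 = 4599
m = 4599 > 0,  v_rel·d = 133 > 0  ⇒  inside

inside=yes margin=4599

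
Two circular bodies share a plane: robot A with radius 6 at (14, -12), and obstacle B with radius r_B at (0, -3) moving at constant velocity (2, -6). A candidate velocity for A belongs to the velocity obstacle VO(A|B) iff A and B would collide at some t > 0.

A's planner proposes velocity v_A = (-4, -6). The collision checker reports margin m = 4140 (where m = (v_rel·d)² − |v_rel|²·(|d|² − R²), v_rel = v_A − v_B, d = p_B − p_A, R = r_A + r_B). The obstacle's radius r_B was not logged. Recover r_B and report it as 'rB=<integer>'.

m = 4140
d = (-14, 9);  v_rel = (-6, 0),  |v_rel|² = 36
v_rel×d = (-6)·(9) − (0)·(-14) = -54
since m = R²·36 − (-54)²:  R² = (2916 + 4140) / 36 = 196
R = √196 = 14  ⇒  r_B = 14 − 6 = 8

rB=8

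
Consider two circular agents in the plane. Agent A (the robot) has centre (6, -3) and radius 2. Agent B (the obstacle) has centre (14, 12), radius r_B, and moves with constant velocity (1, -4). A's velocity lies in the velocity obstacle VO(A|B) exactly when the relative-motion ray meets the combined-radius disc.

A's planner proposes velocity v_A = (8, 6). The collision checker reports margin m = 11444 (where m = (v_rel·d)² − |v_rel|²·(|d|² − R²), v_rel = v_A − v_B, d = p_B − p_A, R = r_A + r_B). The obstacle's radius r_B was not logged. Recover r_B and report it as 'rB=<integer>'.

m = 11444
d = (8, 15);  v_rel = (7, 10),  |v_rel|² = 149
v_rel×d = (7)·(15) − (10)·(8) = 25
since m = R²·149 − 25²:  R² = (625 + 11444) / 149 = 81
R = √81 = 9  ⇒  r_B = 9 − 2 = 7

rB=7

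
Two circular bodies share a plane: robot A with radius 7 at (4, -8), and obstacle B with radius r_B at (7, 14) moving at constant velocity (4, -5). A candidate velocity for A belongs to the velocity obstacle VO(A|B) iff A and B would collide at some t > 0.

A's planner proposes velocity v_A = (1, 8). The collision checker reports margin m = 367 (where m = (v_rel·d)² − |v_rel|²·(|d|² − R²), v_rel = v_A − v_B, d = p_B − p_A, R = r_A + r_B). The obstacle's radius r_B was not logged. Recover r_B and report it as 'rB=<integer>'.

m = 367
d = (3, 22);  v_rel = (-3, 13),  |v_rel|² = 178
v_rel×d = (-3)·(22) − (13)·(3) = -105
since m = R²·178 − (-105)²:  R² = (11025 + 367) / 178 = 64
R = √64 = 8  ⇒  r_B = 8 − 7 = 1

rB=1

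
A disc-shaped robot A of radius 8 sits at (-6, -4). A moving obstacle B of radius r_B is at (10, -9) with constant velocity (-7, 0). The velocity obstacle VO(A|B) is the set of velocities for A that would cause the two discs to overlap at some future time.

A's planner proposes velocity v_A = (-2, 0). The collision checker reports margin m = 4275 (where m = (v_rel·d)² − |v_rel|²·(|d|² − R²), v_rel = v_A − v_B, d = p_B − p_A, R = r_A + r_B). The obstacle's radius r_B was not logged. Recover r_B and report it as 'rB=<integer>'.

m = 4275
d = (16, -5);  v_rel = (5, 0),  |v_rel|² = 25
v_rel×d = (5)·(-5) − (0)·(16) = -25
since m = R²·25 − (-25)²:  R² = (625 + 4275) / 25 = 196
R = √196 = 14  ⇒  r_B = 14 − 8 = 6

rB=6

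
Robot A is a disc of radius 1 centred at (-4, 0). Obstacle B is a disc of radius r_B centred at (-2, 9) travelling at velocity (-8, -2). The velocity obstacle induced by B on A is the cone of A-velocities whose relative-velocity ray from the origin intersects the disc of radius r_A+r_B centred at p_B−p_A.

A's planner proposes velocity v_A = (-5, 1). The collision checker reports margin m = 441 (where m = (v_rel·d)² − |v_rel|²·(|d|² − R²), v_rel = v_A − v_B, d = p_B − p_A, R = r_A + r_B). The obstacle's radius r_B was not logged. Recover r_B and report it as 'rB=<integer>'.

m = 441
d = (2, 9);  v_rel = (3, 3),  |v_rel|² = 18
v_rel×d = (3)·(9) − (3)·(2) = 21
since m = R²·18 − 21²:  R² = (441 + 441) / 18 = 49
R = √49 = 7  ⇒  r_B = 7 − 1 = 6

rB=6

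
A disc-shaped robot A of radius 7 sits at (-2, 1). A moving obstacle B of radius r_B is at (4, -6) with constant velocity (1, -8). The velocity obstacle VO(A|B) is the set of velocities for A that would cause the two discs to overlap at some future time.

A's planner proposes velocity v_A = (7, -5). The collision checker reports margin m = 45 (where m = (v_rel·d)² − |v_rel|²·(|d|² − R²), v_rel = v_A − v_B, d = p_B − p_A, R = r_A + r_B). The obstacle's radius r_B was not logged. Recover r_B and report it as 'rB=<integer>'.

m = 45
d = (6, -7);  v_rel = (6, 3),  |v_rel|² = 45
v_rel×d = (6)·(-7) − (3)·(6) = -60
since m = R²·45 − (-60)²:  R² = (3600 + 45) / 45 = 81
R = √81 = 9  ⇒  r_B = 9 − 7 = 2

rB=2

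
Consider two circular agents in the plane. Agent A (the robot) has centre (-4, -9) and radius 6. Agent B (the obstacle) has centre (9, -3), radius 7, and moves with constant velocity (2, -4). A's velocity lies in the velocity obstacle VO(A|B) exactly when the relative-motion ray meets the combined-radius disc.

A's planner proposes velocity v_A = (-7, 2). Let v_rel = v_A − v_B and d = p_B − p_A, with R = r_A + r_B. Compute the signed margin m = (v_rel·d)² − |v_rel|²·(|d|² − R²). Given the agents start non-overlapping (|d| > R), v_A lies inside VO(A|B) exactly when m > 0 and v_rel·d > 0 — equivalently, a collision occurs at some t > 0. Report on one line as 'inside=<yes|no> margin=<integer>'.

d = (13, 6),  |d|² = 205;  R = 6+7 = 13,  c = 205−13² = 36
v_rel = (-9, 6),  |v_rel|² = 117;  v_rel·d = (-9)·(13) + (6)·(6) = -81
117·t² + 162·t + 36 = 0  ⇒  m = (-81)² − 117·36 = 2349
m = 2349 > 0,  v_rel·d = -81 < 0  ⇒  outside

inside=no margin=2349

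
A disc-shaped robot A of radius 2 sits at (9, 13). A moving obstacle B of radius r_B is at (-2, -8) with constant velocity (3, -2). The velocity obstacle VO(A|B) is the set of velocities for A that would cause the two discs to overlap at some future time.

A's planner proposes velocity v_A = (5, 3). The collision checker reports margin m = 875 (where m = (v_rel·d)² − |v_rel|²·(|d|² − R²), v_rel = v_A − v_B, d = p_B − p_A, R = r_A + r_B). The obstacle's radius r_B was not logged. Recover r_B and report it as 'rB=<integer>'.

m = 875
d = (-11, -21);  v_rel = (2, 5),  |v_rel|² = 29
v_rel×d = (2)·(-21) − (5)·(-11) = 13
since m = R²·29 − 13²:  R² = (169 + 875) / 29 = 36
R = √36 = 6  ⇒  r_B = 6 − 2 = 4

rB=4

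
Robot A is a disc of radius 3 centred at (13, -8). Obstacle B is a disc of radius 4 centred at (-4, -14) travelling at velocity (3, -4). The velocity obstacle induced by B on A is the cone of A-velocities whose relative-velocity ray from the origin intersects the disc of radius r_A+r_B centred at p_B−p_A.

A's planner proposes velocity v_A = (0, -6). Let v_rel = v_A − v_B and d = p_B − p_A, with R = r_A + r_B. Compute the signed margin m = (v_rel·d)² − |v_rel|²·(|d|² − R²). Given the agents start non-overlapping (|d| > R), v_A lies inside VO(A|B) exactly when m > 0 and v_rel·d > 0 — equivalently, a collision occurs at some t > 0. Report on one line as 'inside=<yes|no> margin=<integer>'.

d = (-17, -6),  |d|² = 325;  R = 3+4 = 7,  c = 325−7² = 276
v_rel = (-3, -2),  |v_rel|² = 13;  v_rel·d = (-3)·(-17) + (-2)·(-6) = 63
13·t² − 126·t + 276 = 0  ⇒  m = 63² − 13·276 = 381
m = 381 > 0,  v_rel·d = 63 > 0  ⇒  inside

inside=yes margin=381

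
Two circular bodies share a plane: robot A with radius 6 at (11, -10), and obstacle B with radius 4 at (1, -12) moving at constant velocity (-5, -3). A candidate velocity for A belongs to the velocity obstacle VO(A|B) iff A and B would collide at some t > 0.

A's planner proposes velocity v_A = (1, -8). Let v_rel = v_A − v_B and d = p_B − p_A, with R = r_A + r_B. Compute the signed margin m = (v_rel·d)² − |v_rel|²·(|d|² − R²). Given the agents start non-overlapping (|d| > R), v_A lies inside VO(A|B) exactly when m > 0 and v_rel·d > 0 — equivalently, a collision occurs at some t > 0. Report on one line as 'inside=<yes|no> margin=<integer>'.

d = (-10, -2),  |d|² = 104;  R = 6+4 = 10,  c = 104−10² = 4
v_rel = (6, -5),  |v_rel|² = 61;  v_rel·d = (6)·(-10) + (-5)·(-2) = -50
61·t² + 100·t + 4 = 0  ⇒  m = (-50)² − 61·4 = 2256
m = 2256 > 0,  v_rel·d = -50 < 0  ⇒  outside

inside=no margin=2256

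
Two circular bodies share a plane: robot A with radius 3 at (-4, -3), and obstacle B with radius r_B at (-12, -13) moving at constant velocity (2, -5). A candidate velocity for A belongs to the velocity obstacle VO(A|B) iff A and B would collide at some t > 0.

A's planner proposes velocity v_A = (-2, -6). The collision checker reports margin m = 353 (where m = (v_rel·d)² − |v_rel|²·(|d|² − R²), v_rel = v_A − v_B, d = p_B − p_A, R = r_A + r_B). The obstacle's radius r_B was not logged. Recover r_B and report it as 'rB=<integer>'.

m = 353
d = (-8, -10);  v_rel = (-4, -1),  |v_rel|² = 17
v_rel×d = (-4)·(-10) − (-1)·(-8) = 32
since m = R²·17 − 32²:  R² = (1024 + 353) / 17 = 81
R = √81 = 9  ⇒  r_B = 9 − 3 = 6

rB=6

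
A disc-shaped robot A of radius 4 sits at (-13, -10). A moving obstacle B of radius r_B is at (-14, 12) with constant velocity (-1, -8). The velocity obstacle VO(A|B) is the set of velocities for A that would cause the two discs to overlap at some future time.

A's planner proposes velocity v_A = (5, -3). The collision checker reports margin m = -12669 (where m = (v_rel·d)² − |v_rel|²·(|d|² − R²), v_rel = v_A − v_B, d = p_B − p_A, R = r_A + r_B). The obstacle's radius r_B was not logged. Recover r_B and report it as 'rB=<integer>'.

m = -12669
d = (-1, 22);  v_rel = (6, 5),  |v_rel|² = 61
v_rel×d = (6)·(22) − (5)·(-1) = 137
since m = R²·61 − 137²:  R² = (18769 + -12669) / 61 = 100
R = √100 = 10  ⇒  r_B = 10 − 4 = 6

rB=6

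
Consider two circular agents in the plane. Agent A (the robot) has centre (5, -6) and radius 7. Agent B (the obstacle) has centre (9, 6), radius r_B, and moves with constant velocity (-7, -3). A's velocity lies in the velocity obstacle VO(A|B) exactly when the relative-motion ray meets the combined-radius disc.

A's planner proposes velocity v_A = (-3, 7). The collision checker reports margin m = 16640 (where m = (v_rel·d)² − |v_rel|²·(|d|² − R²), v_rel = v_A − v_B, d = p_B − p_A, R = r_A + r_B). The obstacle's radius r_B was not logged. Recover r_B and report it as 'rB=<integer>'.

m = 16640
d = (4, 12);  v_rel = (4, 10),  |v_rel|² = 116
v_rel×d = (4)·(12) − (10)·(4) = 8
since m = R²·116 − 8²:  R² = (64 + 16640) / 116 = 144
R = √144 = 12  ⇒  r_B = 12 − 7 = 5

rB=5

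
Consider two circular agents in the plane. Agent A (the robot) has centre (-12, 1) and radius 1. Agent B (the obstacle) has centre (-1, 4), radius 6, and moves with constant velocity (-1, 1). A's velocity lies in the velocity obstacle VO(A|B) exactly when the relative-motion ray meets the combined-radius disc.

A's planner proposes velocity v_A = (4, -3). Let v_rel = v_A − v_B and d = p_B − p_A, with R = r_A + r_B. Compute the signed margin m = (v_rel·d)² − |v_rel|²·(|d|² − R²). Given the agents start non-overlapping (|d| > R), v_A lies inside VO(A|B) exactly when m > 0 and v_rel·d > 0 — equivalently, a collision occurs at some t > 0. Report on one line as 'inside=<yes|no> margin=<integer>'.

d = (11, 3),  |d|² = 130;  R = 1+6 = 7,  c = 130−7² = 81
v_rel = (5, -4),  |v_rel|² = 41;  v_rel·d = (5)·(11) + (-4)·(3) = 43
41·t² − 86·t + 81 = 0  ⇒  m = 43² − 41·81 = -1472
m = -1472 < 0,  v_rel·d = 43 > 0  ⇒  outside

inside=no margin=-1472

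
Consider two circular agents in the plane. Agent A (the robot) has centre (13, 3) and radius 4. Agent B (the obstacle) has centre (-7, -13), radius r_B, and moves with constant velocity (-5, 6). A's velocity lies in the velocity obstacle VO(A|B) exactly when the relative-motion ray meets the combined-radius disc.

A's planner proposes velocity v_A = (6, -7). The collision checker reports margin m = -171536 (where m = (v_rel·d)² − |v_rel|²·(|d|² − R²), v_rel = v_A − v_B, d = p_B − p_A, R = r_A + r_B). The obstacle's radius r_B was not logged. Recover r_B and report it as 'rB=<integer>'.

m = -171536
d = (-20, -16);  v_rel = (11, -13),  |v_rel|² = 290
v_rel×d = (11)·(-16) − (-13)·(-20) = -436
since m = R²·290 − (-436)²:  R² = (190096 + -171536) / 290 = 64
R = √64 = 8  ⇒  r_B = 8 − 4 = 4

rB=4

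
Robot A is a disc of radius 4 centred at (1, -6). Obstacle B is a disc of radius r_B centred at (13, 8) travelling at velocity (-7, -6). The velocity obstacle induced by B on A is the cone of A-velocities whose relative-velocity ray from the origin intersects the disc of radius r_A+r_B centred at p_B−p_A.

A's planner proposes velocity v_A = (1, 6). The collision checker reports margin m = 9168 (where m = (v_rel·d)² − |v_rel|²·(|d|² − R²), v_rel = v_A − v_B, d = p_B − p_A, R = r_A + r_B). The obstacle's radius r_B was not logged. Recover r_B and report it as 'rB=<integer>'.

m = 9168
d = (12, 14);  v_rel = (8, 12),  |v_rel|² = 208
v_rel×d = (8)·(14) − (12)·(12) = -32
since m = R²·208 − (-32)²:  R² = (1024 + 9168) / 208 = 49
R = √49 = 7  ⇒  r_B = 7 − 4 = 3

rB=3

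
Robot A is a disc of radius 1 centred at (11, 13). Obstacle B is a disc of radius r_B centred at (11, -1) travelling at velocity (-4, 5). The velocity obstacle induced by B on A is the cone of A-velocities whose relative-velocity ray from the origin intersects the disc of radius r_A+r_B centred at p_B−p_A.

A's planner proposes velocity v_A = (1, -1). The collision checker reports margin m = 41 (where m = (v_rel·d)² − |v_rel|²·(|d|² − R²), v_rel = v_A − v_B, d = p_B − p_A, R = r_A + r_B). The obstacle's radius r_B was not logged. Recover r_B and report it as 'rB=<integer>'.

m = 41
d = (0, -14);  v_rel = (5, -6),  |v_rel|² = 61
v_rel×d = (5)·(-14) − (-6)·(0) = -70
since m = R²·61 − (-70)²:  R² = (4900 + 41) / 61 = 81
R = √81 = 9  ⇒  r_B = 9 − 1 = 8

rB=8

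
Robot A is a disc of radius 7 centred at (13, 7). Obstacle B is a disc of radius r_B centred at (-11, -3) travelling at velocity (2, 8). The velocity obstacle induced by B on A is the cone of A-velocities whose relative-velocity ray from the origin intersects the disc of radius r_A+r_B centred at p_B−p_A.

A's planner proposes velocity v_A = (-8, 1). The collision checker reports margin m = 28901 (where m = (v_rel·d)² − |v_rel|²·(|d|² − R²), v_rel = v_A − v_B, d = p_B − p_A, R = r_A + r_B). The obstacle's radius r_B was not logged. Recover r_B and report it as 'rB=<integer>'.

m = 28901
d = (-24, -10);  v_rel = (-10, -7),  |v_rel|² = 149
v_rel×d = (-10)·(-10) − (-7)·(-24) = -68
since m = R²·149 − (-68)²:  R² = (4624 + 28901) / 149 = 225
R = √225 = 15  ⇒  r_B = 15 − 7 = 8

rB=8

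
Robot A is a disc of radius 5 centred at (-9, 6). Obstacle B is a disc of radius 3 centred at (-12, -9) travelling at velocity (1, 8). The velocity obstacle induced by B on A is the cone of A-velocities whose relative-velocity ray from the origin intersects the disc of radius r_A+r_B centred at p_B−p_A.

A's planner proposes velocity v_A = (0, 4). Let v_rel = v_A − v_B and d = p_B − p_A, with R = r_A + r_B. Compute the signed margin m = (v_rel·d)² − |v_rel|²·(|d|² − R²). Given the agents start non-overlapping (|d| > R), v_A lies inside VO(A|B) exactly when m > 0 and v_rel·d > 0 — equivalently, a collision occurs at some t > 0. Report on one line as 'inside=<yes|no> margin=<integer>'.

d = (-3, -15),  |d|² = 234;  R = 5+3 = 8,  c = 234−8² = 170
v_rel = (-1, -4),  |v_rel|² = 17;  v_rel·d = (-1)·(-3) + (-4)·(-15) = 63
17·t² − 126·t + 170 = 0  ⇒  m = 63² − 17·170 = 1079
m = 1079 > 0,  v_rel·d = 63 > 0  ⇒  inside

inside=yes margin=1079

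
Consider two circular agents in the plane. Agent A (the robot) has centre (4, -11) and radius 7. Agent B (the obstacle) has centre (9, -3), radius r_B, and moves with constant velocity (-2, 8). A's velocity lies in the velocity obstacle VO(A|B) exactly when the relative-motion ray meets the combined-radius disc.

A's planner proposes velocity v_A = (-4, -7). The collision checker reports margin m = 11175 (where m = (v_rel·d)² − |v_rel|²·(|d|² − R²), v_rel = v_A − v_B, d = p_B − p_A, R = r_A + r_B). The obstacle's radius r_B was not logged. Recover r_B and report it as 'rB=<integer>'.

m = 11175
d = (5, 8);  v_rel = (-2, -15),  |v_rel|² = 229
v_rel×d = (-2)·(8) − (-15)·(5) = 59
since m = R²·229 − 59²:  R² = (3481 + 11175) / 229 = 64
R = √64 = 8  ⇒  r_B = 8 − 7 = 1

rB=1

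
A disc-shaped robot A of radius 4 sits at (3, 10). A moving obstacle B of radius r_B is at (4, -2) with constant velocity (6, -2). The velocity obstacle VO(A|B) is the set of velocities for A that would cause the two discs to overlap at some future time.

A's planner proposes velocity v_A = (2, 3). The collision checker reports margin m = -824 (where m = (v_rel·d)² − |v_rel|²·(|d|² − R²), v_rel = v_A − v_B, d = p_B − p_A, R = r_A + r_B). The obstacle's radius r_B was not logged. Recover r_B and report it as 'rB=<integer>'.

m = -824
d = (1, -12);  v_rel = (-4, 5),  |v_rel|² = 41
v_rel×d = (-4)·(-12) − (5)·(1) = 43
since m = R²·41 − 43²:  R² = (1849 + -824) / 41 = 25
R = √25 = 5  ⇒  r_B = 5 − 4 = 1

rB=1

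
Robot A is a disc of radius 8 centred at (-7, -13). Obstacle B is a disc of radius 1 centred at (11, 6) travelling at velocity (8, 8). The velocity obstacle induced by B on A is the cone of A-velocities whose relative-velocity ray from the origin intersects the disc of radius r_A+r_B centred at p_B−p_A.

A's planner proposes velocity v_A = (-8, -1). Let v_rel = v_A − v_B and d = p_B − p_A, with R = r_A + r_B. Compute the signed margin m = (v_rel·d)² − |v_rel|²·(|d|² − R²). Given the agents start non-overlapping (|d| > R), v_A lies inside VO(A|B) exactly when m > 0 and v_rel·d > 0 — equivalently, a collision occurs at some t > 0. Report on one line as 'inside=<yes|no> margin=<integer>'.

d = (18, 19),  |d|² = 685;  R = 8+1 = 9,  c = 685−9² = 604
v_rel = (-16, -9),  |v_rel|² = 337;  v_rel·d = (-16)·(18) + (-9)·(19) = -459
337·t² + 918·t + 604 = 0  ⇒  m = (-459)² − 337·604 = 7133
m = 7133 > 0,  v_rel·d = -459 < 0  ⇒  outside

inside=no margin=7133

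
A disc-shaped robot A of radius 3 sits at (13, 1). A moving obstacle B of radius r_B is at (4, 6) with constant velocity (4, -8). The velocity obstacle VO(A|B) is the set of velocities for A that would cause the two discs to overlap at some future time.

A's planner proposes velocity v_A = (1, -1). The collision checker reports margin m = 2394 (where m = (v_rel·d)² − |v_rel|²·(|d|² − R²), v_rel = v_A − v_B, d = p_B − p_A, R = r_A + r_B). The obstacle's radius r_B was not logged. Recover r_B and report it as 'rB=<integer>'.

m = 2394
d = (-9, 5);  v_rel = (-3, 7),  |v_rel|² = 58
v_rel×d = (-3)·(5) − (7)·(-9) = 48
since m = R²·58 − 48²:  R² = (2304 + 2394) / 58 = 81
R = √81 = 9  ⇒  r_B = 9 − 3 = 6

rB=6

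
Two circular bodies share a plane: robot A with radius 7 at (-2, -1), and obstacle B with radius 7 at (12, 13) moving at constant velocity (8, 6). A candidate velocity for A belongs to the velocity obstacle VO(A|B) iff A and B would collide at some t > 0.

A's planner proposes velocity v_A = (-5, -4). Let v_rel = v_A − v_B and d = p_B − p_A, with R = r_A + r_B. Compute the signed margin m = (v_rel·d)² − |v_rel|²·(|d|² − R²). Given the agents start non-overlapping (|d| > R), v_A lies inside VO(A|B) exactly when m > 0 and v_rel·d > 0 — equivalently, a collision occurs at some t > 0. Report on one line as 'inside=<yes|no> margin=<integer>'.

d = (14, 14),  |d|² = 392;  R = 7+7 = 14,  c = 392−14² = 196
v_rel = (-13, -10),  |v_rel|² = 269;  v_rel·d = (-13)·(14) + (-10)·(14) = -322
269·t² + 644·t + 196 = 0  ⇒  m = (-322)² − 269·196 = 50960
m = 50960 > 0,  v_rel·d = -322 < 0  ⇒  outside

inside=no margin=50960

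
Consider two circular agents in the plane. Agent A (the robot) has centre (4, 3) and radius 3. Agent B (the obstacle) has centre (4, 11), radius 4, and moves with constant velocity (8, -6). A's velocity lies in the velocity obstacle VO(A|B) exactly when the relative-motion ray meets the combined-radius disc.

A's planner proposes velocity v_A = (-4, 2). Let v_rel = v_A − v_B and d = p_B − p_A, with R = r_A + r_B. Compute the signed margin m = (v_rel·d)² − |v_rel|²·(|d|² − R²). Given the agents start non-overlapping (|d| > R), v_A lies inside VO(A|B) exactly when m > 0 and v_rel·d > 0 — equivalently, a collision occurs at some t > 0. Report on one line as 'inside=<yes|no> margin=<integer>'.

d = (0, 8),  |d|² = 64;  R = 3+4 = 7,  c = 64−7² = 15
v_rel = (-12, 8),  |v_rel|² = 208;  v_rel·d = (-12)·(0) + (8)·(8) = 64
208·t² − 128·t + 15 = 0  ⇒  m = 64² − 208·15 = 976
m = 976 > 0,  v_rel·d = 64 > 0  ⇒  inside

inside=yes margin=976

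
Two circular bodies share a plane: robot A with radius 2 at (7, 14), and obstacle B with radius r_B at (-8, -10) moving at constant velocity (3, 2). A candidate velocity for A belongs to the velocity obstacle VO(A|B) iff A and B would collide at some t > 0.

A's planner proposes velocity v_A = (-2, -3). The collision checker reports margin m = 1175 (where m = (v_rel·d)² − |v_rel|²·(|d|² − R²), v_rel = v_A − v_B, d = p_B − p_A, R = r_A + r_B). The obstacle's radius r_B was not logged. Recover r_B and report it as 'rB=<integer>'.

m = 1175
d = (-15, -24);  v_rel = (-5, -5),  |v_rel|² = 50
v_rel×d = (-5)·(-24) − (-5)·(-15) = 45
since m = R²·50 − 45²:  R² = (2025 + 1175) / 50 = 64
R = √64 = 8  ⇒  r_B = 8 − 2 = 6

rB=6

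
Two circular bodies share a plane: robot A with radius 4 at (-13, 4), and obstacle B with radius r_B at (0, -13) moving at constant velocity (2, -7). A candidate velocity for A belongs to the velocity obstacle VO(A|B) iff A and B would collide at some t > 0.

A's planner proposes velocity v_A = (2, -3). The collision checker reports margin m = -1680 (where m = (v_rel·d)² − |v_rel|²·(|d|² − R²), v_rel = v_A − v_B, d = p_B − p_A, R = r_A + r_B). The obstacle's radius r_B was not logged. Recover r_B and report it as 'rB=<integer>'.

m = -1680
d = (13, -17);  v_rel = (0, 4),  |v_rel|² = 16
v_rel×d = (0)·(-17) − (4)·(13) = -52
since m = R²·16 − (-52)²:  R² = (2704 + -1680) / 16 = 64
R = √64 = 8  ⇒  r_B = 8 − 4 = 4

rB=4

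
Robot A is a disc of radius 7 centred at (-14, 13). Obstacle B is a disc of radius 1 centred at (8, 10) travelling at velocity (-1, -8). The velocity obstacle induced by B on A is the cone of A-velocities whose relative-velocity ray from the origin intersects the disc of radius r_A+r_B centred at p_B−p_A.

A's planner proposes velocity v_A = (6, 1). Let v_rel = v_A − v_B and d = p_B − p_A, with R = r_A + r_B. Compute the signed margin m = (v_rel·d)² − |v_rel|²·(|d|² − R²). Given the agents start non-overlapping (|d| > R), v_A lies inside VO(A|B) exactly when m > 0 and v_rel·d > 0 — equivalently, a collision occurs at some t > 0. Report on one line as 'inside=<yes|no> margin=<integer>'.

d = (22, -3),  |d|² = 493;  R = 7+1 = 8,  c = 493−8² = 429
v_rel = (7, 9),  |v_rel|² = 130;  v_rel·d = (7)·(22) + (9)·(-3) = 127
130·t² − 254·t + 429 = 0  ⇒  m = 127² − 130·429 = -39641
m = -39641 < 0,  v_rel·d = 127 > 0  ⇒  outside

inside=no margin=-39641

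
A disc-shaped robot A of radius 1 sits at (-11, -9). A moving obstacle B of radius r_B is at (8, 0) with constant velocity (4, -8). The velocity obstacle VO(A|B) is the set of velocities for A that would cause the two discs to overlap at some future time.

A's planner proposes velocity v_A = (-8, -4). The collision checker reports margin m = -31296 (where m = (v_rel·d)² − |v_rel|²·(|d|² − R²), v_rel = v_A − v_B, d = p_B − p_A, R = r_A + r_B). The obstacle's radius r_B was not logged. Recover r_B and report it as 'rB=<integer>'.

m = -31296
d = (19, 9);  v_rel = (-12, 4),  |v_rel|² = 160
v_rel×d = (-12)·(9) − (4)·(19) = -184
since m = R²·160 − (-184)²:  R² = (33856 + -31296) / 160 = 16
R = √16 = 4  ⇒  r_B = 4 − 1 = 3

rB=3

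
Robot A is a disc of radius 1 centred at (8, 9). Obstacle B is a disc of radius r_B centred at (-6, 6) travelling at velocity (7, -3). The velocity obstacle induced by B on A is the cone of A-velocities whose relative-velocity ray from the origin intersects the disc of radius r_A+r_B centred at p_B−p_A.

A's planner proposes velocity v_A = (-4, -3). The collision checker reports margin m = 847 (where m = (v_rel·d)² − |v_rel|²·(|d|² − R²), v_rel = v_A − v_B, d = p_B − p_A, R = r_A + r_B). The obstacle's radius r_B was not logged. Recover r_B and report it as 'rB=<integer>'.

m = 847
d = (-14, -3);  v_rel = (-11, 0),  |v_rel|² = 121
v_rel×d = (-11)·(-3) − (0)·(-14) = 33
since m = R²·121 − 33²:  R² = (1089 + 847) / 121 = 16
R = √16 = 4  ⇒  r_B = 4 − 1 = 3

rB=3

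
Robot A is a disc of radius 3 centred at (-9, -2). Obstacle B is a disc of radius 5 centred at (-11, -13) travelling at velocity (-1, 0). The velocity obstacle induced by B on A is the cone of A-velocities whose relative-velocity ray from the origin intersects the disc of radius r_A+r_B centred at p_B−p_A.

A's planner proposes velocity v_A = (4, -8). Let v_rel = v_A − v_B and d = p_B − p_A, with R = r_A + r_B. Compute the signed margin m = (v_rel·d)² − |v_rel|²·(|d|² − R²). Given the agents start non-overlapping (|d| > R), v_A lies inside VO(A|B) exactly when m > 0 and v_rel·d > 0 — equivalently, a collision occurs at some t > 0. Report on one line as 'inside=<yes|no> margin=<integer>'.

d = (-2, -11),  |d|² = 125;  R = 3+5 = 8,  c = 125−8² = 61
v_rel = (5, -8),  |v_rel|² = 89;  v_rel·d = (5)·(-2) + (-8)·(-11) = 78
89·t² − 156·t + 61 = 0  ⇒  m = 78² − 89·61 = 655
m = 655 > 0,  v_rel·d = 78 > 0  ⇒  inside

inside=yes margin=655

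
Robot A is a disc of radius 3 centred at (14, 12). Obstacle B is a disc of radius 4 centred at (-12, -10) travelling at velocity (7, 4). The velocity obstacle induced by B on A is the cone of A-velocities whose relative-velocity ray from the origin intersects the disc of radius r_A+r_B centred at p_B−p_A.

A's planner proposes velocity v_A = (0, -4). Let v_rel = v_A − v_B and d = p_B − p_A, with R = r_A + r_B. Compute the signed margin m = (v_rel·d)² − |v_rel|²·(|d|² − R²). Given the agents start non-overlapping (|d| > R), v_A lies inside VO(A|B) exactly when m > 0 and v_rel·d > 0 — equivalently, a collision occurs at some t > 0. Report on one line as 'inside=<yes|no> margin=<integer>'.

d = (-26, -22),  |d|² = 1160;  R = 3+4 = 7,  c = 1160−7² = 1111
v_rel = (-7, -8),  |v_rel|² = 113;  v_rel·d = (-7)·(-26) + (-8)·(-22) = 358
113·t² − 716·t + 1111 = 0  ⇒  m = 358² − 113·1111 = 2621
m = 2621 > 0,  v_rel·d = 358 > 0  ⇒  inside

inside=yes margin=2621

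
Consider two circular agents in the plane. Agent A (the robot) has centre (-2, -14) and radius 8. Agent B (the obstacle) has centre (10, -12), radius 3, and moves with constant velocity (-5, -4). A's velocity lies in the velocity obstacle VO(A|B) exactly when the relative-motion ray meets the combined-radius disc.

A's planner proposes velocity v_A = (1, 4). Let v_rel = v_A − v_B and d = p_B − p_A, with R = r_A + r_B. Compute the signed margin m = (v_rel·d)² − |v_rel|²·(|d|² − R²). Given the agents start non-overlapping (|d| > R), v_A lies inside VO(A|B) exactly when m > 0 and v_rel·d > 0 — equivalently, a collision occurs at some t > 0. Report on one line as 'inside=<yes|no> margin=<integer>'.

d = (12, 2),  |d|² = 148;  R = 8+3 = 11,  c = 148−11² = 27
v_rel = (6, 8),  |v_rel|² = 100;  v_rel·d = (6)·(12) + (8)·(2) = 88
100·t² − 176·t + 27 = 0  ⇒  m = 88² − 100·27 = 5044
m = 5044 > 0,  v_rel·d = 88 > 0  ⇒  inside

inside=yes margin=5044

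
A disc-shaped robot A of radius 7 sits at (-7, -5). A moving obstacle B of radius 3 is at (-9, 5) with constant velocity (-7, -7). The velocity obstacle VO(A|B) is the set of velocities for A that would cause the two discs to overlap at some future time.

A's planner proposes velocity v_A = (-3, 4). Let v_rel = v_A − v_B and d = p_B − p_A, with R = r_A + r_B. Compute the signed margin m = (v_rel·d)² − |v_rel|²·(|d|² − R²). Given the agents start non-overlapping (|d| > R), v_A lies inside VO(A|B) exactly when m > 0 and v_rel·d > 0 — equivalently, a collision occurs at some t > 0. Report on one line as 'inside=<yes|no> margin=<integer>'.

d = (-2, 10),  |d|² = 104;  R = 7+3 = 10,  c = 104−10² = 4
v_rel = (4, 11),  |v_rel|² = 137;  v_rel·d = (4)·(-2) + (11)·(10) = 102
137·t² − 204·t + 4 = 0  ⇒  m = 102² − 137·4 = 9856
m = 9856 > 0,  v_rel·d = 102 > 0  ⇒  inside

inside=yes margin=9856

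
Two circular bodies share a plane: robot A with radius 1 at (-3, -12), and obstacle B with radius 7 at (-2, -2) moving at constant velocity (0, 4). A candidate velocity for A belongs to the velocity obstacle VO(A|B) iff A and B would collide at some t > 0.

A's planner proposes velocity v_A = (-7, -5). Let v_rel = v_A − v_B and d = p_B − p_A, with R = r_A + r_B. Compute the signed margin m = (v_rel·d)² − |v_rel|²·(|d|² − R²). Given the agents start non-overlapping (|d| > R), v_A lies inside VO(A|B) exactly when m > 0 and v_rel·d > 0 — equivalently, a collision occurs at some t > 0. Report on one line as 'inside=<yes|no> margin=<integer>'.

d = (1, 10),  |d|² = 101;  R = 1+7 = 8,  c = 101−8² = 37
v_rel = (-7, -9),  |v_rel|² = 130;  v_rel·d = (-7)·(1) + (-9)·(10) = -97
130·t² + 194·t + 37 = 0  ⇒  m = (-97)² − 130·37 = 4599
m = 4599 > 0,  v_rel·d = -97 < 0  ⇒  outside

inside=no margin=4599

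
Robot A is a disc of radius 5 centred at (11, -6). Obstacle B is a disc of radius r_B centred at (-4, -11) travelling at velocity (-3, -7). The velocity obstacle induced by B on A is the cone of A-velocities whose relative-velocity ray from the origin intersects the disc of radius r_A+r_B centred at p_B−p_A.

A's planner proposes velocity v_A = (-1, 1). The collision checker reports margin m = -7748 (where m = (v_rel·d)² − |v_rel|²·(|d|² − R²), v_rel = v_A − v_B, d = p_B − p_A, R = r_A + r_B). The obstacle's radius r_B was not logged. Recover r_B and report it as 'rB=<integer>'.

m = -7748
d = (-15, -5);  v_rel = (2, 8),  |v_rel|² = 68
v_rel×d = (2)·(-5) − (8)·(-15) = 110
since m = R²·68 − 110²:  R² = (12100 + -7748) / 68 = 64
R = √64 = 8  ⇒  r_B = 8 − 5 = 3

rB=3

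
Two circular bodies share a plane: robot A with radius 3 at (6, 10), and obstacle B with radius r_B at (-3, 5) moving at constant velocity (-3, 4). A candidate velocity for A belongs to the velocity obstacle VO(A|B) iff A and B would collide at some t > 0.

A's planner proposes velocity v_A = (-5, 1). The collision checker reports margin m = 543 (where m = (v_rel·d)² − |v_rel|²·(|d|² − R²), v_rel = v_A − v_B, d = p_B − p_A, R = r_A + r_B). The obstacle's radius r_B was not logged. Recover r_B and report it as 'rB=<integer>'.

m = 543
d = (-9, -5);  v_rel = (-2, -3),  |v_rel|² = 13
v_rel×d = (-2)·(-5) − (-3)·(-9) = -17
since m = R²·13 − (-17)²:  R² = (289 + 543) / 13 = 64
R = √64 = 8  ⇒  r_B = 8 − 3 = 5

rB=5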